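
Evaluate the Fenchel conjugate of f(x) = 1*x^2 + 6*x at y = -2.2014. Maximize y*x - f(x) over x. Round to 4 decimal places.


f*(y) = sup_x {y*x - a*x^2 - b*x} = sup_x {(y-b)*x - a*x^2}
FOC: (y - b) - 2a*x = 0 => x* = (y - b)/(2a)
x* = (-2.2014 - 6)/(2*1) = -4.1007
f*(-2.2014) = (y-b)^2/(4a) = (-2.2014 - 6)^2/(4*1)
= 67.263/4 = 16.8157


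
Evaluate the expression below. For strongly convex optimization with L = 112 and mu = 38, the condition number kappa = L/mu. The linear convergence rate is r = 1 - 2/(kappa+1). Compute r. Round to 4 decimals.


Step 1: Compute the condition number.
kappa = L/mu = 112/38 = 2.9474
Step 2: Compute the convergence rate.
r = 1 - 2/(kappa + 1) = 1 - 2*mu/(L + mu) = (L - mu)/(L + mu) = 74/150 = 0.4933


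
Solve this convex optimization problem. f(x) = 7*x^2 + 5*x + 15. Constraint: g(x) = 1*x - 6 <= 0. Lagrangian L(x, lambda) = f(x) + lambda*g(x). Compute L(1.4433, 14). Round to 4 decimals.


Step 1: Evaluate f(x).
f(1.4433) = 7*1.4433^2 + 5*1.4433 + 15 = 36.7983
Step 2: Evaluate g(x).
g(1.4433) = 1*1.4433 - 6 = -4.5567
Step 3: Compute Lagrangian.
L = 36.7983 + 14*-4.5567 = -26.9955


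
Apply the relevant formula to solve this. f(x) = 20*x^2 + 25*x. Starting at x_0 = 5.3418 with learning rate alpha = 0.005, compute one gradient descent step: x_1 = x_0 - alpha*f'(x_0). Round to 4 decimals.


We compute the gradient at x_0 and apply the update.
f'(x) = 40*x + 25
f'(5.3418) = 40*5.3418 + 25 = 238.672
x_1 = 5.3418 - 0.005*238.672 = 4.1484


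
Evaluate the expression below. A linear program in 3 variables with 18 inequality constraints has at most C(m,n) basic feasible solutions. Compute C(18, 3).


Each vertex corresponds to some choice of n active constraints out of m, so the number of vertices is at most C(m, n) = m! / (n!(m-n)!).
m = 18, n = 3
Numerator: 18 * 17 * 16
Denominator: 3! = 6
C(18, 3) = 816


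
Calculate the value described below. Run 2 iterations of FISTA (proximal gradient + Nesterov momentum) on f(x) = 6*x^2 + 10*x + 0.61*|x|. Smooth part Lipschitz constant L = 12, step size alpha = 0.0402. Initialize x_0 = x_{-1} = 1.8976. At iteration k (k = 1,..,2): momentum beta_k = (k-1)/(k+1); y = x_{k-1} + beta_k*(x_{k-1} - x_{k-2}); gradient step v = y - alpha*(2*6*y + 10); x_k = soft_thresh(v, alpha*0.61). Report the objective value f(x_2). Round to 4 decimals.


FISTA on f(x) = 6*x^2 + 10*x + 0.61*|x|
L = 12, alpha = 0.0402
Iteration 1: beta = 0.0, y = 1.8976 + 0.0*(1.8976 - 1.8976) = 1.8976
  grad(y) = 32.7712, v = y - alpha*grad = 0.5802
  prox(v) = soft_thresh(0.5802, 0.0245) = 0.5557
Iteration 2: beta = 0.3333, y = 0.5557 + 0.3333*(0.5557 - 1.8976) = 0.1084
  grad(y) = 11.3004, v = y - alpha*grad = -0.3459
  prox(v) = soft_thresh(-0.3459, 0.0245) = -0.3214
f(x_2) = 6*(-0.3214)^2 + 10*(-0.3214) + 0.61*|-0.3214| = -2.3981


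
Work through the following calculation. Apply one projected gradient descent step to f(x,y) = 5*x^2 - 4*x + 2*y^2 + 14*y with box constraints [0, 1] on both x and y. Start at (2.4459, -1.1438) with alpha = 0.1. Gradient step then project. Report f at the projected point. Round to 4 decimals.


Step 1: Compute gradient at (2.4459, -1.1438).
grad_x = 2*5*2.4459 - 4 = 20.459
grad_y = 2*2*-1.1438 + 14 = 9.4248
Step 2: Gradient step.
x_raw = 2.4459 - 0.1*20.459 = 0.4
y_raw = -1.1438 - 0.1*9.4248 = -2.0863
Step 3: Project onto [0, 1].
x_proj = clip(0.4) = 0.4
y_proj = clip(-2.0863) = 0.0
Step 4: Evaluate f.
f(0.4, 0.0) = -0.8


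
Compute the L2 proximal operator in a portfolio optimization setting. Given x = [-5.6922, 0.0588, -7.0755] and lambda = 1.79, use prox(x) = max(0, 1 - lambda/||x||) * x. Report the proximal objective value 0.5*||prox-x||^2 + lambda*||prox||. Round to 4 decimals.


Step 1: Compute ||x||.
||x|| = 9.0812
Step 2: Compute scaling factor.
scale = max(0, 1 - 1.79/9.0812) = 0.8029
Step 3: prox(x) = [-4.5702, 0.0472, -5.6808]
||prox(x)|| = 7.2912
Step 4: Proximal objective.
0.5*||prox-x||^2 = 1.6021
lambda*||prox|| = 13.0512
Total = 14.6532


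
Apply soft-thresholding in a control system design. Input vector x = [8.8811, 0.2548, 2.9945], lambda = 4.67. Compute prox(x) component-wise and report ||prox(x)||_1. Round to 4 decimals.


Soft-thresholding with lambda = 4.67:
prox(8.8811) = sign(8.8811)*max(|8.8811| - 4.67, 0) = 4.2111
prox(0.2548) = sign(0.2548)*max(|0.2548| - 4.67, 0) = 0.0
prox(2.9945) = sign(2.9945)*max(|2.9945| - 4.67, 0) = 0.0
prox(x) = [4.2111, 0.0, 0.0]
||prox(x)||_1 = 4.2111 + 0.0 + 0.0 = 4.2111


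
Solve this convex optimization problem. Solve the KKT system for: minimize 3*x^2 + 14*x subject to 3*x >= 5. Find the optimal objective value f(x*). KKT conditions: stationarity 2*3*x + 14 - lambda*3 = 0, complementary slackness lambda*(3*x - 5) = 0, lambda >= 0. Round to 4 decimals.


Step 1: Try lambda = 0 (constraint inactive).
x_unc = -14/(2*3) = -2.3333
Check: 3*-2.3333 = -6.9999 < 5 -- violated!
Step 2: Constraint must be active: 3*x = 5
x* = 5/3 = 1.6667 (rounded; the exact value 5/3 is used below)
lambda = (2*3*(5/3) + 14)/3 = 8.0
Step 3: Compute optimal value.
f(x*) = 3*(5/3)^2 + 14*(5/3) = 31.6667


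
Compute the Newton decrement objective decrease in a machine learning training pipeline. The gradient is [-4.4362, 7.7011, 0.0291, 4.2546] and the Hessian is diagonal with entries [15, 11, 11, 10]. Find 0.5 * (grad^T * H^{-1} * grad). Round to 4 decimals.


Step 1: H is diagonal, so H^(-1) * g = [-0.2957, 0.7001, 0.0026, 0.4255].
Step 2: g^T H^(-1) g = sum_i g_i^2 / H_ii
  = (-4.4362)^2/15 + (7.7011)^2/11 + (0.0291)^2/11 + (4.2546)^2/10
  = 1.312 + 5.3915 + 0.0001 + 1.8102 = 8.5138
Step 3: Objective decrease = 0.5 * g^T H^(-1) g = 4.2569


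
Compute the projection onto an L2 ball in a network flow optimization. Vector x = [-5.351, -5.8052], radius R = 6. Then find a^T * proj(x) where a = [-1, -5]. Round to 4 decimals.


Step 1: Compute ||x|| (intermediates to 6 decimals).
||x|| = sqrt((-5.351)^2 + (-5.8052)^2) = 7.89516
Step 2: Project.
Since ||x|| > R, scale = R/||x|| = 6/7.89516 = 0.759959, proj(x) = scale * x
proj(x) = [-4.066541, -4.411714]
Step 3: Dot product.
a^T * proj(x) = -1*(-4.066541) - 5*(-4.411714) = 26.1251


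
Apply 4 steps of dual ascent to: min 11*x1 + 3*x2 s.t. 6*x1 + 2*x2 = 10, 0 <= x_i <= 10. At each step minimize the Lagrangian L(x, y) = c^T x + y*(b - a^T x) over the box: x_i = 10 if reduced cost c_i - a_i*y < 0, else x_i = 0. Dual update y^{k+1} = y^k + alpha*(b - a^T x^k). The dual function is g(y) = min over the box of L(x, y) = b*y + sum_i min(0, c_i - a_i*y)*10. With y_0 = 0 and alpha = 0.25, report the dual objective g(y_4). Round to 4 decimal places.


Dual ascent for LP: min 11*x1 + 3*x2, 6*x1 + 2*x2 = 10, 0 <= x_i <= 10
Step 1: y^k = 0.0, reduced costs: (11.0, 3.0)
  x^k = (0.0, 0.0), subgradient = b - a^T x = 10.0
  y^{k+1} = 0.0 + 0.25*10.0 = 2.5
Step 2: y^k = 2.5, reduced costs: (-4.0, -2.0)
  x^k = (10.0, 10.0), subgradient = b - a^T x = -70.0
  y^{k+1} = 2.5 + 0.25*-70.0 = -15.0
Step 3: y^k = -15.0, reduced costs: (101.0, 33.0)
  x^k = (0.0, 0.0), subgradient = b - a^T x = 10.0
  y^{k+1} = -15.0 + 0.25*10.0 = -12.5
Step 4: y^k = -12.5, reduced costs: (86.0, 28.0)
  x^k = (0.0, 0.0), subgradient = b - a^T x = 10.0
  y^{k+1} = -12.5 + 0.25*10.0 = -10.0
Dual objective at y_4 = -10.0: reduced costs (71.0, 23.0), box minimizer x = (0.0, 0.0)
g(y_4) = b*y + (c1 - a1*y)*x1 + (c2 - a2*y)*x2 = 10*(-10.0) + 71.0*0.0 + 23.0*0.0 = -100.0 + 0.0 + 0.0 = -100.0


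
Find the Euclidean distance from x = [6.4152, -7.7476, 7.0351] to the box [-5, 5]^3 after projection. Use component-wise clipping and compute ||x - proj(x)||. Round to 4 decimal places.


Project each component onto [-5, 5].
clip(6.4152) = 5.0, clip(-7.7476) = -5.0, clip(7.0351) = 5.0
Projection = [5.0, -5.0, 5.0]
Squared diffs: [2.0028, 7.5493, 4.1416]
Distance = sqrt(13.6937) = 3.7005


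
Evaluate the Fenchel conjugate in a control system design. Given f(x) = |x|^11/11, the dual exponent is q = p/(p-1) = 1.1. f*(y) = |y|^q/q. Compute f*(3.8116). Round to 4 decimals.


The conjugate exponent q satisfies 1/p + 1/q = 1.
p = 11, so q = 11/(11 - 1) = 1.1
|y|^q = 3.8116^1.1 = 4.3573
f*(3.8116) = 4.3573 / 1.1 = 3.9612


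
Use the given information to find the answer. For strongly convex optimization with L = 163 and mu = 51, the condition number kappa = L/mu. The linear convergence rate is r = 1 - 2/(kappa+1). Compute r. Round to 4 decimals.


Step 1: Compute the condition number.
kappa = L/mu = 163/51 = 3.1961
Step 2: Compute the convergence rate.
r = 1 - 2/(kappa + 1) = 1 - 2*mu/(L + mu) = (L - mu)/(L + mu) = 112/214 = 0.5234


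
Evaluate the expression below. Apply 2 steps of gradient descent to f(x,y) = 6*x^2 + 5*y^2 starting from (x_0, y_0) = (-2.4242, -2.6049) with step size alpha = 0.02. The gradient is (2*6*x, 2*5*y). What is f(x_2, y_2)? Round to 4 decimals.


Gradient descent on f(x,y) = 6*x^2 + 5*y^2.
Starting point: (-2.4242, -2.6049), alpha = 0.02
Step 1: grad_x = 2*6*-2.4242 = -29.0904, grad_y = 2*5*-2.6049 = -26.049
  x_1 = -2.4242 - 0.02*-29.0904 = -1.8424
  y_1 = -2.6049 - 0.02*-26.049 = -2.0839
Step 2: grad_x = 2*6*-1.8424 = -22.1087, grad_y = 2*5*-2.0839 = -20.8392
  x_2 = -1.8424 - 0.02*-22.1087 = -1.4002
  y_2 = -2.0839 - 0.02*-20.8392 = -1.6671
f(-1.4002, -1.6671) = 6*(-1.4002)^2 + 5*(-1.6671)^2 = 25.6604


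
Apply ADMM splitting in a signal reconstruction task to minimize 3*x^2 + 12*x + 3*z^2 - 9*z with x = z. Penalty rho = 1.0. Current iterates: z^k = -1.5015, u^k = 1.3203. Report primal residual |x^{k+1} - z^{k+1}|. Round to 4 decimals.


ADMM iteration with rho = 1.0, z^k = -1.5015, u^k = 1.3203
Step 1: x-update.
Minimize 3*x^2 + 12*x + (1.0/2)*(x + 1.5015 + 1.3203)^2
FOC: (2*3 + 1.0)*x = -12 + 1.0*(-1.5015 - 1.3203)
x^{k+1} = -2.1174
Step 2: z-update.
Minimize 3*z^2 - 9*z + (1.0/2)*(-2.1174 - z + 1.3203)^2
FOC: (2*3 + 1.0)*z = 9 + 1.0*(-2.1174 + 1.3203)
z^{k+1} = 1.1718
Step 3: u-update.
u^{k+1} = 1.3203 - 2.1174 - 1.1718 = -1.9689
Step 4: Primal residual = |-2.1174 - 1.1718| = 3.2892


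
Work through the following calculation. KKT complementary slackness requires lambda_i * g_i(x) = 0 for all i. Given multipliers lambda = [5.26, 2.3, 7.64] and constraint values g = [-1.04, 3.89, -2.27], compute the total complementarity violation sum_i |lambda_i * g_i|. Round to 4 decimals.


KKT complementary slackness check:
lambda_1 * g_1 = 5.26 * -1.04 = -5.4704
lambda_2 * g_2 = 2.3 * 3.89 = 8.947
lambda_3 * g_3 = 7.64 * -2.27 = -17.3428
Total violation = 5.4704 + 8.947 + 17.3428 = 31.7602


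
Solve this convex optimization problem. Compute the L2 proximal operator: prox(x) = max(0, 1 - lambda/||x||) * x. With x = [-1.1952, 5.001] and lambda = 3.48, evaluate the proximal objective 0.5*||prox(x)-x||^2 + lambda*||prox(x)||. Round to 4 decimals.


Step 1: Compute ||x||.
||x|| = 5.1418
Step 2: Compute scaling factor.
scale = max(0, 1 - 3.48/5.1418) = 0.3232
Step 3: prox(x) = [-0.3863, 1.6163]
||prox(x)|| = 1.6618
Step 4: Proximal objective.
0.5*||prox-x||^2 = 6.0552
lambda*||prox|| = 5.7831
Total = 11.8384


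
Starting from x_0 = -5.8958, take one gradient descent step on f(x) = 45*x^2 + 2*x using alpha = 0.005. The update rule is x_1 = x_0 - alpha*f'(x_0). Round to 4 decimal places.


We compute the gradient at x_0 and apply the update.
f'(x) = 90*x + 2
f'(-5.8958) = 90*-5.8958 + 2 = -528.622
x_1 = -5.8958 - 0.005*-528.622 = -3.2527


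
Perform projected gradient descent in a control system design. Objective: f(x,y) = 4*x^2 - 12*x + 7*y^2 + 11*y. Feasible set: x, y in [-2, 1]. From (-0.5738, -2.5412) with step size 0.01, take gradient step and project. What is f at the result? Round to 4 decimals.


Step 1: Compute gradient at (-0.5738, -2.5412).
grad_x = 2*4*-0.5738 - 12 = -16.5904
grad_y = 2*7*-2.5412 + 11 = -24.5768
Step 2: Gradient step.
x_raw = -0.5738 - 0.01*-16.5904 = -0.4079
y_raw = -2.5412 - 0.01*-24.5768 = -2.2954
Step 3: Project onto [-2, 1].
x_proj = clip(-0.4079) = -0.4079
y_proj = clip(-2.2954) = -2.0
Step 4: Evaluate f.
f(-0.4079, -2.0) = 11.5603


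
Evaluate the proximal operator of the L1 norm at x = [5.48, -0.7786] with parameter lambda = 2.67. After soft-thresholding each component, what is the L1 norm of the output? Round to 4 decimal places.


Soft-thresholding with lambda = 2.67:
prox(5.48) = sign(5.48)*max(|5.48| - 2.67, 0) = 2.81
prox(-0.7786) = sign(-0.7786)*max(|-0.7786| - 2.67, 0) = 0.0
prox(x) = [2.81, 0.0]
||prox(x)||_1 = 2.81 + 0.0 = 2.81


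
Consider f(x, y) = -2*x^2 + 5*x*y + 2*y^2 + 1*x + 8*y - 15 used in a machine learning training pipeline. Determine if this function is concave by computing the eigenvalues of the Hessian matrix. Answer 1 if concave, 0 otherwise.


The Hessian of f(x,y) = -2*x^2 + 5*x*y + 2*y^2 + 1*x + 8*y - 15 is:
H = [[-4, 5], [5, 4]]
Trace = -4 + 4 = 0
Determinant = -4*4 - (5)^2 = -41
Discriminant = (0)^2 - 4*-41 = 164.0
Eigenvalues: lambda_1 = -6.4031, lambda_2 = 6.4031
The function is not concave.

0


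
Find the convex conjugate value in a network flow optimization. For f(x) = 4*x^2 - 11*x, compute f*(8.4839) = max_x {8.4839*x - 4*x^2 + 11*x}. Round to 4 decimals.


f*(y) = sup_x {y*x - a*x^2 - b*x} = sup_x {(y-b)*x - a*x^2}
FOC: (y - b) - 2a*x = 0 => x* = (y - b)/(2a)
x* = (8.4839 + 11)/(2*4) = 2.4355
f*(8.4839) = (y-b)^2/(4a) = (8.4839 + 11)^2/(4*4)
= 379.6224/16 = 23.7264


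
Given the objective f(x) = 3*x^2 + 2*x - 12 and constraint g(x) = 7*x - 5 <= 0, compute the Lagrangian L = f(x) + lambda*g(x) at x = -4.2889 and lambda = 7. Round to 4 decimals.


Step 1: Evaluate f(x).
f(-4.2889) = 3*(-4.2889)^2 + 2*(-4.2889) - 12 = 34.6062
Step 2: Evaluate g(x).
g(-4.2889) = 7*-4.2889 - 5 = -35.0223
Step 3: Compute Lagrangian.
L = 34.6062 + 7*-35.0223 = -210.5499


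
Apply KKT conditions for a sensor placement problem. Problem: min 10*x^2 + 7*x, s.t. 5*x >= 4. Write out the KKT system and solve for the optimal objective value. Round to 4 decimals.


Step 1: Try lambda = 0 (constraint inactive).
x_unc = -7/(2*10) = -0.35
Check: 5*-0.35 = -1.75 < 4 -- violated!
Step 2: Constraint must be active: 5*x = 4
x* = 4/5 = 0.8
lambda = (2*10*0.8 + 7)/5 = 4.6
Step 3: Compute optimal value.
f(x*) = 10*0.8^2 + 7*0.8 = 12.0


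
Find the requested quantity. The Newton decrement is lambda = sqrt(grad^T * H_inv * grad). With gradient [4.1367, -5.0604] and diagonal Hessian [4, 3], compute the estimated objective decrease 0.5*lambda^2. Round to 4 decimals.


Step 1: H is diagonal, so H^(-1) * g = [1.0342, -1.6868].
Step 2: g^T H^(-1) g = sum_i g_i^2 / H_ii
  = (4.1367)^2/4 + (-5.0604)^2/3
  = 4.2781 + 8.5359 = 12.814
Step 3: Objective decrease = 0.5 * g^T H^(-1) g = 6.407


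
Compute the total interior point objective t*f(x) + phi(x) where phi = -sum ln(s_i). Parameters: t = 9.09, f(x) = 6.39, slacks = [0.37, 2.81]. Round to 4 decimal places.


Step 1: Compute log-barrier.
ln values: [-0.9943, 1.0332]
phi = -(-0.9943 + 1.0332) = -0.0389
Step 2: Compute augmented objective.
t*f(x) = 9.09*6.39 = 58.0851
Total = 58.0851 - 0.0389 = 58.0462


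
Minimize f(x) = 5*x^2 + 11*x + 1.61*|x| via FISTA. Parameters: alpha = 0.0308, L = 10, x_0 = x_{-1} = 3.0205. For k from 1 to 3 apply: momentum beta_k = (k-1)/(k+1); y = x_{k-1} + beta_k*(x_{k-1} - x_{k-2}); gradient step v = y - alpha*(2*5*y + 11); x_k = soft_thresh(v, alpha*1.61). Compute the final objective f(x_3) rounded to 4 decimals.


FISTA on f(x) = 5*x^2 + 11*x + 1.61*|x|
L = 10, alpha = 0.0308
Iteration 1: beta = 0.0, y = 3.0205 + 0.0*(3.0205 - 3.0205) = 3.0205
  grad(y) = 41.205, v = y - alpha*grad = 1.7514
  prox(v) = soft_thresh(1.7514, 0.0496) = 1.7018
Iteration 2: beta = 0.3333, y = 1.7018 + 0.3333*(1.7018 - 3.0205) = 1.2622
  grad(y) = 23.6223, v = y - alpha*grad = 0.5347
  prox(v) = soft_thresh(0.5347, 0.0496) = 0.4851
Iteration 3: beta = 0.5, y = 0.4851 + 0.5*(0.4851 - 1.7018) = -0.1233
  grad(y) = 9.7671, v = y - alpha*grad = -0.4241
  prox(v) = soft_thresh(-0.4241, 0.0496) = -0.3745
f(x_3) = 5*(-0.3745)^2 + 11*(-0.3745) + 1.61*|-0.3745| = -2.8154


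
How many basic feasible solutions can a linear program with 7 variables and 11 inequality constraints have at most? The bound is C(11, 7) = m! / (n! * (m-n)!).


Each vertex corresponds to some choice of n active constraints out of m, so the number of vertices is at most C(m, n) = m! / (n!(m-n)!).
m = 11, n = 7
Numerator: 11 * 10 * 9 * 8 * 7 * 6 * 5
Denominator: 7! = 5040
C(11, 7) = 330


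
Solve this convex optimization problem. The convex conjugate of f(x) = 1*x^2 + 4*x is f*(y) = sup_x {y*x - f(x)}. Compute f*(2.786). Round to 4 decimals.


f*(y) = sup_x {y*x - a*x^2 - b*x} = sup_x {(y-b)*x - a*x^2}
FOC: (y - b) - 2a*x = 0 => x* = (y - b)/(2a)
x* = (2.786 - 4)/(2*1) = -0.607
f*(2.786) = (y-b)^2/(4a) = (2.786 - 4)^2/(4*1)
= 1.4738/4 = 0.3684


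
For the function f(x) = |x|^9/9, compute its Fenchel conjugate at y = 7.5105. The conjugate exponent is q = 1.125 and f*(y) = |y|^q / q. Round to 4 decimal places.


The conjugate exponent q satisfies 1/p + 1/q = 1.
p = 9, so q = 9/(9 - 1) = 1.125
|y|^q = 7.5105^1.125 = 9.6633
f*(7.5105) = 9.6633 / 1.125 = 8.5896


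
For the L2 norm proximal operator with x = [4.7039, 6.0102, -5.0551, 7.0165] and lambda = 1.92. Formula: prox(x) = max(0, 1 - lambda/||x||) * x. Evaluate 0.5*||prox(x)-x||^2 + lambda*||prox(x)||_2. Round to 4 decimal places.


Step 1: Compute ||x||.
||x|| = 11.5341
Step 2: Compute scaling factor.
scale = max(0, 1 - 1.92/11.5341) = 0.8335
Step 3: prox(x) = [3.9209, 5.0097, -4.2136, 5.8485]
||prox(x)|| = 9.6141
Step 4: Proximal objective.
0.5*||prox-x||^2 = 1.8432
lambda*||prox|| = 18.4591
Total = 20.3022


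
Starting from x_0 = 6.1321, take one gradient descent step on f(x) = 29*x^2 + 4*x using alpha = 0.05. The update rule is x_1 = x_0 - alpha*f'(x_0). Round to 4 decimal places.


We compute the gradient at x_0 and apply the update.
f'(x) = 58*x + 4
f'(6.1321) = 58*6.1321 + 4 = 359.6618
x_1 = 6.1321 - 0.05*359.6618 = -11.851


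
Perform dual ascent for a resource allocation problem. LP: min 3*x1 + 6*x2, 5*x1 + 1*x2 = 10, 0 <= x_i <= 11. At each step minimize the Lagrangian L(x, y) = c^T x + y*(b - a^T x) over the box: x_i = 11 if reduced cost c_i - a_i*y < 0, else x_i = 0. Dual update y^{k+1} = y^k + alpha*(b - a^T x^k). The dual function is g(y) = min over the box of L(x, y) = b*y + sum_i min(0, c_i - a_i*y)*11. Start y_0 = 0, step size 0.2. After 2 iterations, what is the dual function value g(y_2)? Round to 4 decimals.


Dual ascent for LP: min 3*x1 + 6*x2, 5*x1 + 1*x2 = 10, 0 <= x_i <= 11
Step 1: y^k = 0.0, reduced costs: (3.0, 6.0)
  x^k = (0.0, 0.0), subgradient = b - a^T x = 10.0
  y^{k+1} = 0.0 + 0.2*10.0 = 2.0
Step 2: y^k = 2.0, reduced costs: (-7.0, 4.0)
  x^k = (11.0, 0.0), subgradient = b - a^T x = -45.0
  y^{k+1} = 2.0 + 0.2*-45.0 = -7.0
Dual objective at y_2 = -7.0: reduced costs (38.0, 13.0), box minimizer x = (0.0, 0.0)
g(y_2) = b*y + (c1 - a1*y)*x1 + (c2 - a2*y)*x2 = 10*(-7.0) + 38.0*0.0 + 13.0*0.0 = -70.0 + 0.0 + 0.0 = -70.0


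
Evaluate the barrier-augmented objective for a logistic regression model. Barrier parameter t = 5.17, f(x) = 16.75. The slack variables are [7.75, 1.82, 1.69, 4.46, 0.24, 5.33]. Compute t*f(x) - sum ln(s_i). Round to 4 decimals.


Step 1: Compute log-barrier.
ln values: [2.0477, 0.5988, 0.5247, 1.4951, -1.4271, 1.6734]
phi = -(2.0477 + 0.5988 + 0.5247 + 1.4951 - 1.4271 + 1.6734) = -4.9126
Step 2: Compute augmented objective.
t*f(x) = 5.17*16.75 = 86.5975
Total = 86.5975 - 4.9126 = 81.6849


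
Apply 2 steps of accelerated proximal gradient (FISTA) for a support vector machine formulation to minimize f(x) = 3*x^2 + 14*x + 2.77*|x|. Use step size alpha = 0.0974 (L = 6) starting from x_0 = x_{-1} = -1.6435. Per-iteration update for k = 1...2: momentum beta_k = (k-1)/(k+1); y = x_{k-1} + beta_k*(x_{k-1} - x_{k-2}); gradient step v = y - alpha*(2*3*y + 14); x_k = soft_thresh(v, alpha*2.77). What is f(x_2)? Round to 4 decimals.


FISTA on f(x) = 3*x^2 + 14*x + 2.77*|x|
L = 6, alpha = 0.0974
Iteration 1: beta = 0.0, y = -1.6435 + 0.0*(-1.6435 + 1.6435) = -1.6435
  grad(y) = 4.139, v = y - alpha*grad = -2.0466
  prox(v) = soft_thresh(-2.0466, 0.2698) = -1.7768
Iteration 2: beta = 0.3333, y = -1.7768 + 0.3333*(-1.7768 + 1.6435) = -1.8213
  grad(y) = 3.0723, v = y - alpha*grad = -2.1205
  prox(v) = soft_thresh(-2.1205, 0.2698) = -1.8507
f(x_2) = 3*(-1.8507)^2 + 14*(-1.8507) + 2.77*|-1.8507| = -10.5081


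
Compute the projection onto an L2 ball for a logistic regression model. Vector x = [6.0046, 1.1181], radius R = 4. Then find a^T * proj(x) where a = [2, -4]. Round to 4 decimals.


Step 1: Compute ||x|| (intermediates to 6 decimals).
||x|| = sqrt(6.0046^2 + 1.1181^2) = 6.107812
Step 2: Project.
Since ||x|| > R, scale = R/||x|| = 4/6.107812 = 0.654899, proj(x) = scale * x
proj(x) = [3.932407, 0.732243]
Step 3: Dot product.
a^T * proj(x) = 2*3.932407 - 4*0.732243 = 4.9358


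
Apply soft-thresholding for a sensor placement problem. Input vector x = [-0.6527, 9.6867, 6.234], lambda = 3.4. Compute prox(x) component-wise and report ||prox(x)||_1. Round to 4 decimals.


Soft-thresholding with lambda = 3.4:
prox(-0.6527) = sign(-0.6527)*max(|-0.6527| - 3.4, 0) = 0.0
prox(9.6867) = sign(9.6867)*max(|9.6867| - 3.4, 0) = 6.2867
prox(6.234) = sign(6.234)*max(|6.234| - 3.4, 0) = 2.834
prox(x) = [0.0, 6.2867, 2.834]
||prox(x)||_1 = 0.0 + 6.2867 + 2.834 = 9.1207


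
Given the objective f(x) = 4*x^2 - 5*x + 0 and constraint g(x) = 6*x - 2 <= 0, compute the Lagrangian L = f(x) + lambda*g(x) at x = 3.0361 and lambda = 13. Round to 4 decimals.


Step 1: Evaluate f(x).
f(3.0361) = 4*3.0361^2 - 5*3.0361 + 0 = 21.6911
Step 2: Evaluate g(x).
g(3.0361) = 6*3.0361 - 2 = 16.2166
Step 3: Compute Lagrangian.
L = 21.6911 + 13*16.2166 = 232.5069


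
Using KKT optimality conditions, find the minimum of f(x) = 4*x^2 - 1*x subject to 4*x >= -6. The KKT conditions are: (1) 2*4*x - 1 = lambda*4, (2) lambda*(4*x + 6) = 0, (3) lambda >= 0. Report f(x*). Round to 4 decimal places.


Step 1: Try lambda = 0 (constraint inactive).
Stationarity: 2*4*x - 1 = 0
x* = 1/(2*4) = 0.125
Check constraint: 4*0.125 = 0.5 >= -6 -- satisfied.
Step 2: Compute optimal value.
f(x*) = 4*0.125^2 - 1*0.125 = -0.0625


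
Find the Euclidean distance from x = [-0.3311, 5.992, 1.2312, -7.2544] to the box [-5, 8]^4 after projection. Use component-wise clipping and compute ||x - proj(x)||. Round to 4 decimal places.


Project each component onto [-5, 8].
clip(-0.3311) = -0.3311, clip(5.992) = 5.992, clip(1.2312) = 1.2312, clip(-7.2544) = -5.0
Projection = [-0.3311, 5.992, 1.2312, -5.0]
Squared diffs: [0.0, 0.0, 0.0, 5.0823]
Distance = sqrt(5.0823) = 2.2544


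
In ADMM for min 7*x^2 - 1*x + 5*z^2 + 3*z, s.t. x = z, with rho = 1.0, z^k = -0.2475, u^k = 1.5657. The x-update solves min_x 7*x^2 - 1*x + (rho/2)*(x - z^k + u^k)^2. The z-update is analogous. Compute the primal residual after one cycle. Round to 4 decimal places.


ADMM iteration with rho = 1.0, z^k = -0.2475, u^k = 1.5657
Step 1: x-update.
Minimize 7*x^2 - 1*x + (1.0/2)*(x + 0.2475 + 1.5657)^2
FOC: (2*7 + 1.0)*x = 1 + 1.0*(-0.2475 - 1.5657)
x^{k+1} = -0.0542
Step 2: z-update.
Minimize 5*z^2 + 3*z + (1.0/2)*(-0.0542 - z + 1.5657)^2
FOC: (2*5 + 1.0)*z = -3 + 1.0*(-0.0542 + 1.5657)
z^{k+1} = -0.1353
Step 3: u-update.
u^{k+1} = 1.5657 - 0.0542 + 0.1353 = 1.6468
Step 4: Primal residual = |-0.0542 + 0.1353| = 0.0811


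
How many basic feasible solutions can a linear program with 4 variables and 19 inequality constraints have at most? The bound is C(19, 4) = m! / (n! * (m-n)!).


Each vertex corresponds to some choice of n active constraints out of m, so the number of vertices is at most C(m, n) = m! / (n!(m-n)!).
m = 19, n = 4
Numerator: 19 * 18 * 17 * 16
Denominator: 4! = 24
C(19, 4) = 3876


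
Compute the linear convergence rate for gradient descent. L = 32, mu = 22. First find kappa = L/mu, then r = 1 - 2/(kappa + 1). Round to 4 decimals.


Step 1: Compute the condition number.
kappa = L/mu = 32/22 = 1.4545
Step 2: Compute the convergence rate.
r = 1 - 2/(kappa + 1) = 1 - 2*mu/(L + mu) = (L - mu)/(L + mu) = 10/54 = 0.1852


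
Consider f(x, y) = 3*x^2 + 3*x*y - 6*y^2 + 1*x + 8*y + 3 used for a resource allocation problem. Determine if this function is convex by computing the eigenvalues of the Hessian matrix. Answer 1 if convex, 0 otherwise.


The Hessian of f(x,y) = 3*x^2 + 3*x*y - 6*y^2 + 1*x + 8*y + 3 is:
H = [[6, 3], [3, -12]]
Trace = 6 - 12 = -6
Determinant = 6*-12 - (3)^2 = -81
Discriminant = (-6)^2 - 4*-81 = 360.0
Eigenvalues: lambda_1 = -12.4868, lambda_2 = 6.4868
The function is not convex.

0


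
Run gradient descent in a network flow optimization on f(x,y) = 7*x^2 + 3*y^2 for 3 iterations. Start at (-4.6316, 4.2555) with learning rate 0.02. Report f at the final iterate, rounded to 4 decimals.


Gradient descent on f(x,y) = 7*x^2 + 3*y^2.
Starting point: (-4.6316, 4.2555), alpha = 0.02
Step 1: grad_x = 2*7*-4.6316 = -64.8424, grad_y = 2*3*4.2555 = 25.533
  x_1 = -4.6316 - 0.02*-64.8424 = -3.3348
  y_1 = 4.2555 - 0.02*25.533 = 3.7448
Step 2: grad_x = 2*7*-3.3348 = -46.6865, grad_y = 2*3*3.7448 = 22.469
  x_2 = -3.3348 - 0.02*-46.6865 = -2.401
  y_2 = 3.7448 - 0.02*22.469 = 3.2955
Step 3: grad_x = 2*7*-2.401 = -33.6143, grad_y = 2*3*3.2955 = 19.7728
  x_3 = -2.401 - 0.02*-33.6143 = -1.7287
  y_3 = 3.2955 - 0.02*19.7728 = 2.9
f(-1.7287, 2.9) = 7*(-1.7287)^2 + 3*2.9^2 = 46.1498


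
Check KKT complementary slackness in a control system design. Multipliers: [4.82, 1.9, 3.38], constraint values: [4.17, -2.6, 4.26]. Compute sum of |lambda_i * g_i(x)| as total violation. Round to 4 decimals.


KKT complementary slackness check:
lambda_1 * g_1 = 4.82 * 4.17 = 20.0994
lambda_2 * g_2 = 1.9 * -2.6 = -4.94
lambda_3 * g_3 = 3.38 * 4.26 = 14.3988
Total violation = 20.0994 + 4.94 + 14.3988 = 39.4382


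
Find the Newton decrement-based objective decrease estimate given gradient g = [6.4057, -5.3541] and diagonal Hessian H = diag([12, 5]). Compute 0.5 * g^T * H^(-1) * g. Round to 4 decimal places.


Step 1: H is diagonal, so H^(-1) * g = [0.5338, -1.0708].
Step 2: g^T H^(-1) g = sum_i g_i^2 / H_ii
  = (6.4057)^2/12 + (-5.3541)^2/5
  = 3.4194 + 5.7333 = 9.1527
Step 3: Objective decrease = 0.5 * g^T H^(-1) g = 4.5763


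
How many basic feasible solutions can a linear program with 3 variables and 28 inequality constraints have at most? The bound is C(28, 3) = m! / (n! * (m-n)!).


Each vertex corresponds to some choice of n active constraints out of m, so the number of vertices is at most C(m, n) = m! / (n!(m-n)!).
m = 28, n = 3
Numerator: 28 * 27 * 26
Denominator: 3! = 6
C(28, 3) = 3276


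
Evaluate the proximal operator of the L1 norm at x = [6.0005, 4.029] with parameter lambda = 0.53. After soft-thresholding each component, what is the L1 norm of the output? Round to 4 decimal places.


Soft-thresholding with lambda = 0.53:
prox(6.0005) = sign(6.0005)*max(|6.0005| - 0.53, 0) = 5.4705
prox(4.029) = sign(4.029)*max(|4.029| - 0.53, 0) = 3.499
prox(x) = [5.4705, 3.499]
||prox(x)||_1 = 5.4705 + 3.499 = 8.9695


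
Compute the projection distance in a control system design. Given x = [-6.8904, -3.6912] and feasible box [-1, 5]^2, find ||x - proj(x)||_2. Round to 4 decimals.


Project each component onto [-1, 5].
clip(-6.8904) = -1.0, clip(-3.6912) = -1.0
Projection = [-1.0, -1.0]
Squared diffs: [34.6968, 7.2426]
Distance = sqrt(41.9394) = 6.4761


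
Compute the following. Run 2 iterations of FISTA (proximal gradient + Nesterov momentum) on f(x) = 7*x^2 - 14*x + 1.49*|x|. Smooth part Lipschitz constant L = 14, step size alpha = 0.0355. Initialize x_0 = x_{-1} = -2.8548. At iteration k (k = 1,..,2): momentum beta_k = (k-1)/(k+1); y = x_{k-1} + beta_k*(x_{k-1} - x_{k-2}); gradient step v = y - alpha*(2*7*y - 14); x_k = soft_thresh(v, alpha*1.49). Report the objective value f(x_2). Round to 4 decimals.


FISTA on f(x) = 7*x^2 - 14*x + 1.49*|x|
L = 14, alpha = 0.0355
Iteration 1: beta = 0.0, y = -2.8548 + 0.0*(-2.8548 + 2.8548) = -2.8548
  grad(y) = -53.9672, v = y - alpha*grad = -0.939
  prox(v) = soft_thresh(-0.939, 0.0529) = -0.8861
Iteration 2: beta = 0.3333, y = -0.8861 + 0.3333*(-0.8861 + 2.8548) = -0.2298
  grad(y) = -17.2176, v = y - alpha*grad = 0.3814
  prox(v) = soft_thresh(0.3814, 0.0529) = 0.3285
f(x_2) = 7*0.3285^2 - 14*0.3285 + 1.49*|0.3285| = -3.3542


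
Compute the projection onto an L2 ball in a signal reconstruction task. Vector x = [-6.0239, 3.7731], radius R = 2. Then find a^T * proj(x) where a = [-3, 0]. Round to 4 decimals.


Step 1: Compute ||x|| (intermediates to 6 decimals).
||x|| = sqrt((-6.0239)^2 + 3.7731^2) = 7.107999
Step 2: Project.
Since ||x|| > R, scale = R/||x|| = 2/7.107999 = 0.281373, proj(x) = scale * x
proj(x) = [-1.694963, 1.061648]
Step 3: Dot product.
a^T * proj(x) = -3*(-1.694963) + 0*1.061648 = 5.0849


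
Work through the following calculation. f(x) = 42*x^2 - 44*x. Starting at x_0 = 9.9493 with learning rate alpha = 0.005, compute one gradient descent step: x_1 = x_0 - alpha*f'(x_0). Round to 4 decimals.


We compute the gradient at x_0 and apply the update.
f'(x) = 84*x - 44
f'(9.9493) = 84*9.9493 - 44 = 791.7412
x_1 = 9.9493 - 0.005*791.7412 = 5.9906


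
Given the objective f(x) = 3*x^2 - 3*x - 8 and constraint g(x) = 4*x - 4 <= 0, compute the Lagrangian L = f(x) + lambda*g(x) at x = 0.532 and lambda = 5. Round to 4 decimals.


Step 1: Evaluate f(x).
f(0.532) = 3*0.532^2 - 3*0.532 - 8 = -8.7469
Step 2: Evaluate g(x).
g(0.532) = 4*0.532 - 4 = -1.872
Step 3: Compute Lagrangian.
L = -8.7469 + 5*-1.872 = -18.1069


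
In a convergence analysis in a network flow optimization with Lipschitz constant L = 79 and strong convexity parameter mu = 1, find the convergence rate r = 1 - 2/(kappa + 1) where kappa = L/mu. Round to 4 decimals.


Step 1: Compute the condition number.
kappa = L/mu = 79/1 = 79.0
Step 2: Compute the convergence rate.
r = 1 - 2/(kappa + 1) = 1 - 2*mu/(L + mu) = (L - mu)/(L + mu) = 78/80 = 0.975


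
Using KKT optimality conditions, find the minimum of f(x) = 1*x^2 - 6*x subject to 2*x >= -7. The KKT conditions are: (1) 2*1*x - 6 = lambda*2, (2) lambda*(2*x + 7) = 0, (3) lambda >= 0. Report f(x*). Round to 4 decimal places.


Step 1: Try lambda = 0 (constraint inactive).
Stationarity: 2*1*x - 6 = 0
x* = 6/(2*1) = 3.0
Check constraint: 2*3.0 = 6.0 >= -7 -- satisfied.
Step 2: Compute optimal value.
f(x*) = 1*3.0^2 - 6*3.0 = -9.0


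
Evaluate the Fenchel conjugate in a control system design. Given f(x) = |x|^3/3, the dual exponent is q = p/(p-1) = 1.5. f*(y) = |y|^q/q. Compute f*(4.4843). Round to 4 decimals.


The conjugate exponent q satisfies 1/p + 1/q = 1.
p = 3, so q = 3/(3 - 1) = 1.5
|y|^q = 4.4843^1.5 = 9.496
f*(4.4843) = 9.496 / 1.5 = 6.3307


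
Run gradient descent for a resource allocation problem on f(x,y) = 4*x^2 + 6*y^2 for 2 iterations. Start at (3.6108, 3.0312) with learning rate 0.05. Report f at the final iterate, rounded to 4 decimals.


Gradient descent on f(x,y) = 4*x^2 + 6*y^2.
Starting point: (3.6108, 3.0312), alpha = 0.05
Step 1: grad_x = 2*4*3.6108 = 28.8864, grad_y = 2*6*3.0312 = 36.3744
  x_1 = 3.6108 - 0.05*28.8864 = 2.1665
  y_1 = 3.0312 - 0.05*36.3744 = 1.2125
Step 2: grad_x = 2*4*2.1665 = 17.3318, grad_y = 2*6*1.2125 = 14.5498
  x_2 = 2.1665 - 0.05*17.3318 = 1.2999
  y_2 = 1.2125 - 0.05*14.5498 = 0.485
f(1.2999, 0.485) = 4*1.2999^2 + 6*0.485^2 = 8.1701


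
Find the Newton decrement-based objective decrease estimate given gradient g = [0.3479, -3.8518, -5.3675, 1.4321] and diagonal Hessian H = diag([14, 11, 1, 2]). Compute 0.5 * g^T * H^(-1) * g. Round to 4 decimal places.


Step 1: H is diagonal, so H^(-1) * g = [0.0249, -0.3502, -5.3675, 0.7161].
Step 2: g^T H^(-1) g = sum_i g_i^2 / H_ii
  = (0.3479)^2/14 + (-3.8518)^2/11 + (-5.3675)^2/1 + (1.4321)^2/2
  = 0.0086 + 1.3488 + 28.8101 + 1.0255 = 31.1929
Step 3: Objective decrease = 0.5 * g^T H^(-1) g = 15.5965


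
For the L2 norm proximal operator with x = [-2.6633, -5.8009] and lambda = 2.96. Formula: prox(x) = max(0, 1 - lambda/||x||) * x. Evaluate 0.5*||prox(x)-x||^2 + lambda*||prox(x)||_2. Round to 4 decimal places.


Step 1: Compute ||x||.
||x|| = 6.3831
Step 2: Compute scaling factor.
scale = max(0, 1 - 2.96/6.3831) = 0.5363
Step 3: prox(x) = [-1.4283, -3.1109]
||prox(x)|| = 3.4231
Step 4: Proximal objective.
0.5*||prox-x||^2 = 4.3808
lambda*||prox|| = 10.1324
Total = 14.5131


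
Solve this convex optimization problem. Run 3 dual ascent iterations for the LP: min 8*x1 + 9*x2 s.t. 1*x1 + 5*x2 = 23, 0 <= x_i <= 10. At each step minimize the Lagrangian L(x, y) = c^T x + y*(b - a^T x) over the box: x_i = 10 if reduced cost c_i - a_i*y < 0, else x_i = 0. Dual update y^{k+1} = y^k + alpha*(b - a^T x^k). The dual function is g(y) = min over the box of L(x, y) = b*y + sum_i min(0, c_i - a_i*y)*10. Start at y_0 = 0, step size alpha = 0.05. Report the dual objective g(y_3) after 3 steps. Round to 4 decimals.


Dual ascent for LP: min 8*x1 + 9*x2, 1*x1 + 5*x2 = 23, 0 <= x_i <= 10
Step 1: y^k = 0.0, reduced costs: (8.0, 9.0)
  x^k = (0.0, 0.0), subgradient = b - a^T x = 23.0
  y^{k+1} = 0.0 + 0.05*23.0 = 1.15
Step 2: y^k = 1.15, reduced costs: (6.85, 3.25)
  x^k = (0.0, 0.0), subgradient = b - a^T x = 23.0
  y^{k+1} = 1.15 + 0.05*23.0 = 2.3
Step 3: y^k = 2.3, reduced costs: (5.7, -2.5)
  x^k = (0.0, 10.0), subgradient = b - a^T x = -27.0
  y^{k+1} = 2.3 + 0.05*-27.0 = 0.95
Dual objective at y_3 = 0.95: reduced costs (7.05, 4.25), box minimizer x = (0.0, 0.0)
g(y_3) = b*y + (c1 - a1*y)*x1 + (c2 - a2*y)*x2 = 23*0.95 + 7.05*0.0 + 4.25*0.0 = 21.85 + 0.0 + 0.0 = 21.85


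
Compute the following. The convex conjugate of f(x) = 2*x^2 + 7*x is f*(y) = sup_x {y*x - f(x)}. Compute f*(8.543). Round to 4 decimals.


f*(y) = sup_x {y*x - a*x^2 - b*x} = sup_x {(y-b)*x - a*x^2}
FOC: (y - b) - 2a*x = 0 => x* = (y - b)/(2a)
x* = (8.543 - 7)/(2*2) = 0.3858
f*(8.543) = (y-b)^2/(4a) = (8.543 - 7)^2/(4*2)
= 2.3808/8 = 0.2976


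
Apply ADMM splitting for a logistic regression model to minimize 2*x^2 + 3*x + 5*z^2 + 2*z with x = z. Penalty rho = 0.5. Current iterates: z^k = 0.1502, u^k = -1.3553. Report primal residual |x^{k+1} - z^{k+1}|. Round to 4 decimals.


ADMM iteration with rho = 0.5, z^k = 0.1502, u^k = -1.3553
Step 1: x-update.
Minimize 2*x^2 + 3*x + (0.5/2)*(x - 0.1502 - 1.3553)^2
FOC: (2*2 + 0.5)*x = -3 + 0.5*(0.1502 + 1.3553)
x^{k+1} = -0.4994
Step 2: z-update.
Minimize 5*z^2 + 2*z + (0.5/2)*(-0.4994 - z - 1.3553)^2
FOC: (2*5 + 0.5)*z = -2 + 0.5*(-0.4994 - 1.3553)
z^{k+1} = -0.2788
Step 3: u-update.
u^{k+1} = -1.3553 - 0.4994 + 0.2788 = -1.5759
Step 4: Primal residual = |-0.4994 + 0.2788| = 0.2206


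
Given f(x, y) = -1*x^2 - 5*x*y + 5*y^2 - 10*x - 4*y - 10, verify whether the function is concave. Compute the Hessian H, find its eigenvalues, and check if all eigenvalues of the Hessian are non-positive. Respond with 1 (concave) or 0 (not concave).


The Hessian of f(x,y) = -1*x^2 - 5*x*y + 5*y^2 - 10*x - 4*y - 10 is:
H = [[-2, -5], [-5, 10]]
Trace = -2 + 10 = 8
Determinant = -2*10 - (-5)^2 = -45
Discriminant = (8)^2 - 4*-45 = 244.0
Eigenvalues: lambda_1 = -3.8102, lambda_2 = 11.8102
The function is not concave.

0


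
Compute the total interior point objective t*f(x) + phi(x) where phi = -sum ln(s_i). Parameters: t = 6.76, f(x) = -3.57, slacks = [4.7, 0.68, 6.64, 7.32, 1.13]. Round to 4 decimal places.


Step 1: Compute log-barrier.
ln values: [1.5476, -0.3857, 1.8931, 1.9906, 0.1222]
phi = -(1.5476 - 0.3857 + 1.8931 + 1.9906 + 0.1222) = -5.1678
Step 2: Compute augmented objective.
t*f(x) = 6.76*-3.57 = -24.1332
Total = -24.1332 - 5.1678 = -29.301


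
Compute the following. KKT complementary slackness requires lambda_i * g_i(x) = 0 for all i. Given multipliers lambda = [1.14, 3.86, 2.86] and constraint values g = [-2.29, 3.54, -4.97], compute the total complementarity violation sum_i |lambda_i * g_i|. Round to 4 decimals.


KKT complementary slackness check:
lambda_1 * g_1 = 1.14 * -2.29 = -2.6106
lambda_2 * g_2 = 3.86 * 3.54 = 13.6644
lambda_3 * g_3 = 2.86 * -4.97 = -14.2142
Total violation = 2.6106 + 13.6644 + 14.2142 = 30.4892


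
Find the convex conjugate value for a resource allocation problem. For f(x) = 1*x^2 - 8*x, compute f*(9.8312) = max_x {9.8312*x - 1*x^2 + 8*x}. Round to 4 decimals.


f*(y) = sup_x {y*x - a*x^2 - b*x} = sup_x {(y-b)*x - a*x^2}
FOC: (y - b) - 2a*x = 0 => x* = (y - b)/(2a)
x* = (9.8312 + 8)/(2*1) = 8.9156
f*(9.8312) = (y-b)^2/(4a) = (9.8312 + 8)^2/(4*1)
= 317.9517/4 = 79.4879


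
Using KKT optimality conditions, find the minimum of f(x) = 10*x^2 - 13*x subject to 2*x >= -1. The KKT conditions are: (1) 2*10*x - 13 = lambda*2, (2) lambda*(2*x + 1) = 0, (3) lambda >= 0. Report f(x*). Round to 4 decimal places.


Step 1: Try lambda = 0 (constraint inactive).
Stationarity: 2*10*x - 13 = 0
x* = 13/(2*10) = 0.65
Check constraint: 2*0.65 = 1.3 >= -1 -- satisfied.
Step 2: Compute optimal value.
f(x*) = 10*0.65^2 - 13*0.65 = -4.225


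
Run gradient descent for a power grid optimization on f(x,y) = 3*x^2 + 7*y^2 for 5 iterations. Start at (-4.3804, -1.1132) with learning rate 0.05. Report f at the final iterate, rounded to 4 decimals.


Gradient descent on f(x,y) = 3*x^2 + 7*y^2.
Starting point: (-4.3804, -1.1132), alpha = 0.05
Step 1: grad_x = 2*3*-4.3804 = -26.2824, grad_y = 2*7*-1.1132 = -15.5848
  x_1 = -4.3804 - 0.05*-26.2824 = -3.0663
  y_1 = -1.1132 - 0.05*-15.5848 = -0.334
Step 2: grad_x = 2*3*-3.0663 = -18.3977, grad_y = 2*7*-0.334 = -4.6754
  x_2 = -3.0663 - 0.05*-18.3977 = -2.1464
  y_2 = -0.334 - 0.05*-4.6754 = -0.1002
Step 3: grad_x = 2*3*-2.1464 = -12.8784, grad_y = 2*7*-0.1002 = -1.4026
  x_3 = -2.1464 - 0.05*-12.8784 = -1.5025
  y_3 = -0.1002 - 0.05*-1.4026 = -0.0301
Step 4: grad_x = 2*3*-1.5025 = -9.0149, grad_y = 2*7*-0.0301 = -0.4208
  x_4 = -1.5025 - 0.05*-9.0149 = -1.0517
  y_4 = -0.0301 - 0.05*-0.4208 = -0.009
Step 5: grad_x = 2*3*-1.0517 = -6.3104, grad_y = 2*7*-0.009 = -0.1262
  x_5 = -1.0517 - 0.05*-6.3104 = -0.7362
  y_5 = -0.009 - 0.05*-0.1262 = -0.0027
f(-0.7362, -0.0027) = 3*(-0.7362)^2 + 7*(-0.0027)^2 = 1.6261


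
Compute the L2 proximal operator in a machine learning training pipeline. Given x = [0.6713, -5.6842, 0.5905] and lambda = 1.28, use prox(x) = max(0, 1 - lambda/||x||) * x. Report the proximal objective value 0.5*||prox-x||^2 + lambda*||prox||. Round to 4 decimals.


Step 1: Compute ||x||.
||x|| = 5.7541
Step 2: Compute scaling factor.
scale = max(0, 1 - 1.28/5.7541) = 0.7775
Step 3: prox(x) = [0.522, -4.4197, 0.4591]
||prox(x)|| = 4.4741
Step 4: Proximal objective.
0.5*||prox-x||^2 = 0.8192
lambda*||prox|| = 5.7268
Total = 6.546


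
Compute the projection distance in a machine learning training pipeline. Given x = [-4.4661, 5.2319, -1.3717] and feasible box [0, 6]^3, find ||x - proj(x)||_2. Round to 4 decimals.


Project each component onto [0, 6].
clip(-4.4661) = 0.0, clip(5.2319) = 5.2319, clip(-1.3717) = 0.0
Projection = [0.0, 5.2319, 0.0]
Squared diffs: [19.946, 0.0, 1.8816]
Distance = sqrt(21.8276) = 4.672


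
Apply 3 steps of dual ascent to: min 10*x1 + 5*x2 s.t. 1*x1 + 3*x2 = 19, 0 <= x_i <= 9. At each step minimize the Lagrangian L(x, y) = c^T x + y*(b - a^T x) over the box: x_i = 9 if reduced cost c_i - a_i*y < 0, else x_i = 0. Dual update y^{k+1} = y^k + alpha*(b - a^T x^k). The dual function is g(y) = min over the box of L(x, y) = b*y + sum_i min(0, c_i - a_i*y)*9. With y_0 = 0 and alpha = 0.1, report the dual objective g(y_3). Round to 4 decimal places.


Dual ascent for LP: min 10*x1 + 5*x2, 1*x1 + 3*x2 = 19, 0 <= x_i <= 9
Step 1: y^k = 0.0, reduced costs: (10.0, 5.0)
  x^k = (0.0, 0.0), subgradient = b - a^T x = 19.0
  y^{k+1} = 0.0 + 0.1*19.0 = 1.9
Step 2: y^k = 1.9, reduced costs: (8.1, -0.7)
  x^k = (0.0, 9.0), subgradient = b - a^T x = -8.0
  y^{k+1} = 1.9 + 0.1*-8.0 = 1.1
Step 3: y^k = 1.1, reduced costs: (8.9, 1.7)
  x^k = (0.0, 0.0), subgradient = b - a^T x = 19.0
  y^{k+1} = 1.1 + 0.1*19.0 = 3.0
Dual objective at y_3 = 3.0: reduced costs (7.0, -4.0), box minimizer x = (0.0, 9.0)
g(y_3) = b*y + (c1 - a1*y)*x1 + (c2 - a2*y)*x2 = 19*3.0 + 7.0*0.0 + (-4.0)*9.0 = 57.0 + 0.0 - 36.0 = 21.0
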